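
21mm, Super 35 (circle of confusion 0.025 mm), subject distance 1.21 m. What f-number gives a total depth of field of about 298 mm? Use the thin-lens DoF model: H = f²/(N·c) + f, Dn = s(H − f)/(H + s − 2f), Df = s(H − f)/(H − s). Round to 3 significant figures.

Write h = H − f = f²/(N·c). The thin-lens limits are Dn = s·h/(h + (s−f)) and Df = s·h/(h − (s−f)), so DoF = Df − Dn = 2·s·(s−f)·h / (h² − (s−f)²).
That is a quadratic in h: DoF·h² − 2·s·(s−f)·h − DoF·(s−f)² = 0 ⇒ h = (s−f)·(s + √(s² + DoF²)) / DoF = 1189 × (1210 + √(1210² + 298²)) / 298 = 1189 × (1210 + 1246.16) / 298 ≈ 9799.9 mm.
Then N = f²/(c·h) = 21² / (0.025 × 9799.9) = 441 / 245.00 ≈ 1.80.

f/1.80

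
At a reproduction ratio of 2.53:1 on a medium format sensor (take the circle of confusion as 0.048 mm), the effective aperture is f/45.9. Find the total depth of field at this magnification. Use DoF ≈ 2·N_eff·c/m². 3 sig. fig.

0.688 mm

At magnification m, DoF ≈ 2·N_eff·c/m² = 2 × 45.9 × 0.048 / 2.53² = 4.406 / 6.401 ≈ 0.688 mm.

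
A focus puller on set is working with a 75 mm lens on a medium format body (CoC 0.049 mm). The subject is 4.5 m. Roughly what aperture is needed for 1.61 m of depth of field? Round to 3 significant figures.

Write h = H − f = f²/(N·c). The thin-lens limits are Dn = s·h/(h + (s−f)) and Df = s·h/(h − (s−f)), so DoF = Df − Dn = 2·s·(s−f)·h / (h² − (s−f)²).
That is a quadratic in h: DoF·h² − 2·s·(s−f)·h − DoF·(s−f)² = 0 ⇒ h = (s−f)·(s + √(s² + DoF²)) / DoF = 4425 × (4500 + √(4500² + 1610²)) / 1610 = 4425 × (4500 + 4779.34) / 1610 ≈ 25504 mm.
Then N = f²/(c·h) = 75² / (0.049 × 25504) = 5625 / 1249.7 ≈ 4.50.

f/4.50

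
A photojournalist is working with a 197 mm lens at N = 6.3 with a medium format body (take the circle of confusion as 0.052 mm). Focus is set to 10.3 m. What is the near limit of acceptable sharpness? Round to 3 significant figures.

Hyperfocal distance H = f²/(N·c) + f = 197²/(6.3 × 0.052) + 197 = 38809/0.3276 + 197 ≈ 118661.6 mm ≈ 118.7 m.
Near limit Dn = s·(H − f)/(H + s − 2f) = 10300 × (118661.6 − 197) / (118661.6 + 10300 − 2 × 197) = 10300 × 118464.6 / 128567.6 ≈ 9490.6 mm ≈ 9.49 m.

9.49 m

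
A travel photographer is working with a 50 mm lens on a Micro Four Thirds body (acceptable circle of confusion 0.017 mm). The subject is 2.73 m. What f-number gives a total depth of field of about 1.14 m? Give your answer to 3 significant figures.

Write h = H − f = f²/(N·c). The thin-lens limits are Dn = s·h/(h + (s−f)) and Df = s·h/(h − (s−f)), so DoF = Df − Dn = 2·s·(s−f)·h / (h² − (s−f)²).
That is a quadratic in h: DoF·h² − 2·s·(s−f)·h − DoF·(s−f)² = 0 ⇒ h = (s−f)·(s + √(s² + DoF²)) / DoF = 2680 × (2730 + √(2730² + 1140²)) / 1140 = 2680 × (2730 + 2958.46) / 1140 ≈ 13373 mm.
Then N = f²/(c·h) = 50² / (0.017 × 13373) = 2500 / 227.34 ≈ 11.

f/11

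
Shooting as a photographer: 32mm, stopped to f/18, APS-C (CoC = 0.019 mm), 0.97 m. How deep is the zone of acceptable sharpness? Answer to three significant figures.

Hyperfocal distance H = f²/(N·c) + f = 32²/(18 × 0.019) + 32 = 1024/0.342 + 32 ≈ 3026.2 mm ≈ 3.026 m.
Near limit Dn = s·(H − f)/(H + s − 2f) = 970 × (3026.2 − 32) / (3026.2 + 970 − 2 × 32) = 970 × 2994.2 / 3932.2 ≈ 738.61 mm.
Far limit Df = s·(H − f)/(H − s) = 970 × (3026.2 − 32) / (3026.2 − 970) = 970 × 2994.2 / 2056.2 ≈ 1412.51 mm.
Depth of field = Df − Dn = 1412.51 − 738.61 ≈ 673.90 mm ≈ 0.674 m.

0.674 m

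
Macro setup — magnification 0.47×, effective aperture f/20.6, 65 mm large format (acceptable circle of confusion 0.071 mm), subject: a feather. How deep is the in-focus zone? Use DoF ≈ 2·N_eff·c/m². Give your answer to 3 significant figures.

13.2 mm

At magnification m, DoF ≈ 2·N_eff·c/m² = 2 × 20.6 × 0.071 / 0.47² = 2.925 / 0.2209 ≈ 13.2 mm.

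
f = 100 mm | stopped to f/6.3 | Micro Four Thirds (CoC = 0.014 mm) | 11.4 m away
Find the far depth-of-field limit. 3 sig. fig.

12.7 m

Hyperfocal distance H = f²/(N·c) + f = 100²/(6.3 × 0.014) + 100 = 10000/0.0882 + 100 ≈ 113478.7 mm ≈ 113.5 m.
Far limit Df = s·(H − f)/(H − s) = 11400 × (113478.7 − 100) / (113478.7 − 11400) = 11400 × 113378.7 / 102078.7 ≈ 12662 mm ≈ 12.7 m.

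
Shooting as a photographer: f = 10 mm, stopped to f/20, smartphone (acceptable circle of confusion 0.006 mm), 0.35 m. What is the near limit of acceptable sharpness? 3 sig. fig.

249 mm

Hyperfocal distance H = f²/(N·c) + f = 10²/(20 × 0.006) + 10 = 100/0.12 + 10 ≈ 843.3 mm ≈ 0.843 m.
Near limit Dn = s·(H − f)/(H + s − 2f) = 350 × (843.3 − 10) / (843.3 + 350 − 2 × 10) = 350 × 833.3 / 1173.3 ≈ 248.58 mm.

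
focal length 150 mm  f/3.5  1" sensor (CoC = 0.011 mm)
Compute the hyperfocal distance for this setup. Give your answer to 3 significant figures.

585 m

Hyperfocal distance H = f²/(N·c) + f = 150²/(3.5 × 0.011) + 150 = 22500/0.0385 + 150 ≈ 584565.6 mm ≈ 585 m.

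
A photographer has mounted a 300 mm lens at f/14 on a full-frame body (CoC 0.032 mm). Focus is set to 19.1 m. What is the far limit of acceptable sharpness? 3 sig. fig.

21.1 m

Hyperfocal distance H = f²/(N·c) + f = 300²/(14 × 0.032) + 300 = 90000/0.448 + 300 ≈ 201192.9 mm ≈ 201.2 m.
Far limit Df = s·(H − f)/(H − s) = 19100 × (201192.9 − 300) / (201192.9 − 19100) = 19100 × 200892.9 / 182092.9 ≈ 21072 mm ≈ 21.1 m.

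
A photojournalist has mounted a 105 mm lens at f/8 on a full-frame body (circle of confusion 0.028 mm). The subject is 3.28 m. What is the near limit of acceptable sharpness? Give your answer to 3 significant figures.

Hyperfocal distance H = f²/(N·c) + f = 105²/(8 × 0.028) + 105 = 11025/0.224 + 105 ≈ 49323.8 mm ≈ 49.32 m.
Near limit Dn = s·(H − f)/(H + s − 2f) = 3280 × (49323.8 − 105) / (49323.8 + 3280 − 2 × 105) = 3280 × 49218.8 / 52393.8 ≈ 3081.2 mm ≈ 3.08 m.

3.08 m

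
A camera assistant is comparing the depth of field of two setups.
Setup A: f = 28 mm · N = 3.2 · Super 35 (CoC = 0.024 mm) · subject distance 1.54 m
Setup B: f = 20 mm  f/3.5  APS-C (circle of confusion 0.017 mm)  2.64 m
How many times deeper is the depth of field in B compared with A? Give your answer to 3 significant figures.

5.20

Setup A: H = 28²/(3.2×0.024) + 28 ≈ 10236.3 mm; DoF = Df − Dn = 1807.75 − 1341.33 ≈ 466.42 mm.
Setup B: H = 20²/(3.5×0.017) + 20 ≈ 6742.7 mm; DoF = Df − Dn = 4325.9 − 1899.7 ≈ 2426.2 mm.
Ratio = 2426.2 / 466.42 ≈ 5.20.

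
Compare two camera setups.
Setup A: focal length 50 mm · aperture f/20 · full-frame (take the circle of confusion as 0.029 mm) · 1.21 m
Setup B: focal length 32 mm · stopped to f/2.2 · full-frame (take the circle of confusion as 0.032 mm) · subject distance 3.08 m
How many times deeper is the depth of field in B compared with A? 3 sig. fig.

1.92

Setup A: H = 50²/(20×0.029) + 50 ≈ 4360.3 mm; DoF = Df − Dn = 1655.54 − 953.42 ≈ 702.12 mm.
Setup B: H = 32²/(2.2×0.032) + 32 ≈ 14577.5 mm; DoF = Df − Dn = 3896.5 − 2546.4 ≈ 1350.1 mm.
Ratio = 1350.1 / 702.12 ≈ 1.92.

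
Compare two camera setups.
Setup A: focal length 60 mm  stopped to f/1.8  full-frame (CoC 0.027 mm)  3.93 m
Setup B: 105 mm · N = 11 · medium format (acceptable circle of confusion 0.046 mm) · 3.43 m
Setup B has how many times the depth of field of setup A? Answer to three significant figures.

Setup A: H = 60²/(1.8×0.027) + 60 ≈ 74134.1 mm; DoF = Df − Dn = 4146.64 − 3734.87 ≈ 411.77 mm.
Setup B: H = 105²/(11×0.046) + 105 ≈ 21893.5 mm; DoF = Df − Dn = 4047.7 − 2975.9 ≈ 1071.8 mm.
Ratio = 1071.8 / 411.77 ≈ 2.60.

2.60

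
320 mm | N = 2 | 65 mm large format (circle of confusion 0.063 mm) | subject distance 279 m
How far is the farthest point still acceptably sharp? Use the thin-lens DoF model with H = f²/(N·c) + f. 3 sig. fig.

Hyperfocal distance H = f²/(N·c) + f = 320²/(2 × 0.063) + 320 = 102400/0.126 + 320 ≈ 813018.4 mm ≈ 813.0 m.
Far limit Df = s·(H − f)/(H − s) = 279000 × (813018.4 − 320) / (813018.4 − 279000) = 279000 × 812698.4 / 534018.4 ≈ 424597 mm ≈ 425 m.

425 m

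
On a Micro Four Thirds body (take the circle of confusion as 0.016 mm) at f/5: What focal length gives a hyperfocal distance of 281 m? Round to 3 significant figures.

150 mm

From H = f²/(N·c) + f, with f ≪ H: f ≈ √(H·N·c) = √(281000 × 5 × 0.016) = √22480 ≈ 149.9 mm.
The +f correction barely moves this — solving exactly, f² + N·c·f − N·c·H = 0 ⇒ f = (−N·c + √((N·c)² + 4·N·c·H))/2 = (−0.08 + √89920)/2 ≈ 149.89 mm, so f ≈ 150 mm.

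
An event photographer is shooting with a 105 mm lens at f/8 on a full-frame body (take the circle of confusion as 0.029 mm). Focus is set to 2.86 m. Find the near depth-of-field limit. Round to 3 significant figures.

2.70 m

Hyperfocal distance H = f²/(N·c) + f = 105²/(8 × 0.029) + 105 = 11025/0.232 + 105 ≈ 47626.6 mm ≈ 47.63 m.
Near limit Dn = s·(H − f)/(H + s − 2f) = 2860 × (47626.6 − 105) / (47626.6 + 2860 − 2 × 105) = 2860 × 47521.6 / 50276.6 ≈ 2703.3 mm ≈ 2.70 m.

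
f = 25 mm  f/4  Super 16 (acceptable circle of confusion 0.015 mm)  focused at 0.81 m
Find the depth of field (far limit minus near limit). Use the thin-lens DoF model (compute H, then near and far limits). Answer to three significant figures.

Hyperfocal distance H = f²/(N·c) + f = 25²/(4 × 0.015) + 25 = 625/0.06 + 25 ≈ 10441.7 mm ≈ 10.44 m.
Near limit Dn = s·(H − f)/(H + s − 2f) = 810 × (10441.7 − 25) / (10441.7 + 810 − 2 × 25) = 810 × 10416.7 / 11201.7 ≈ 753.24 mm.
Far limit Df = s·(H − f)/(H − s) = 810 × (10441.7 − 25) / (10441.7 − 810) = 810 × 10416.7 / 9631.7 ≈ 876.02 mm.
Depth of field = Df − Dn = 876.02 − 753.24 ≈ 122.78 mm.

123 mm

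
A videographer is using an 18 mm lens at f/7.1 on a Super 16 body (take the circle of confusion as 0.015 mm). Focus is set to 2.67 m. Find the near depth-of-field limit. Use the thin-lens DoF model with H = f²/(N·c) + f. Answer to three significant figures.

Hyperfocal distance H = f²/(N·c) + f = 18²/(7.1 × 0.015) + 18 = 324/0.1065 + 18 ≈ 3060.3 mm ≈ 3.060 m.
Near limit Dn = s·(H − f)/(H + s − 2f) = 2670 × (3060.3 − 18) / (3060.3 + 2670 − 2 × 18) = 2670 × 3042.3 / 5694.3 ≈ 1426.5 mm ≈ 1.43 m.

1.43 m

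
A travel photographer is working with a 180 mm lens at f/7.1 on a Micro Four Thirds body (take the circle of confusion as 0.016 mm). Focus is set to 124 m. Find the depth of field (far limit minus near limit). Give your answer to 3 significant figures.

133 m

Hyperfocal distance H = f²/(N·c) + f = 180²/(7.1 × 0.016) + 180 = 32400/0.1136 + 180 ≈ 285391.3 mm ≈ 285.4 m.
Near limit Dn = s·(H − f)/(H + s − 2f) = 124000 × (285391.3 − 180) / (285391.3 + 124000 − 2 × 180) = 124000 × 285211.3 / 409031.3 ≈ 86463 mm.
Far limit Df = s·(H − f)/(H − s) = 124000 × (285391.3 − 180) / (285391.3 − 124000) = 124000 × 285211.3 / 161391.3 ≈ 219133 mm.
Depth of field = Df − Dn = 219133 − 86463 ≈ 132670 mm ≈ 133 m.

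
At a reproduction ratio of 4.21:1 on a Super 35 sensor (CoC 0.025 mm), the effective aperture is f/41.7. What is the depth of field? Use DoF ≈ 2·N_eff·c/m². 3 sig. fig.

0.118 mm

At magnification m, DoF ≈ 2·N_eff·c/m² = 2 × 41.7 × 0.025 / 4.21² = 2.085 / 17.72 ≈ 0.118 mm.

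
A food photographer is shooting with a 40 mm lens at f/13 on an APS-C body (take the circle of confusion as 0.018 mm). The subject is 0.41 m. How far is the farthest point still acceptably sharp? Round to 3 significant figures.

Hyperfocal distance H = f²/(N·c) + f = 40²/(13 × 0.018) + 40 = 1600/0.234 + 40 ≈ 6877.6 mm ≈ 6.878 m.
Far limit Df = s·(H − f)/(H − s) = 410 × (6877.6 − 40) / (6877.6 − 410) = 410 × 6837.6 / 6467.6 ≈ 433.46 mm.

433 mm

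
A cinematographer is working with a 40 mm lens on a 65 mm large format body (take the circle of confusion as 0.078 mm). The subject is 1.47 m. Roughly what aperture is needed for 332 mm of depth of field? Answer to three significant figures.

Write h = H − f = f²/(N·c). The thin-lens limits are Dn = s·h/(h + (s−f)) and Df = s·h/(h − (s−f)), so DoF = Df − Dn = 2·s·(s−f)·h / (h² − (s−f)²).
That is a quadratic in h: DoF·h² − 2·s·(s−f)·h − DoF·(s−f)² = 0 ⇒ h = (s−f)·(s + √(s² + DoF²)) / DoF = 1430 × (1470 + √(1470² + 332²)) / 332 = 1430 × (1470 + 1507.02) / 332 ≈ 12823 mm.
Then N = f²/(c·h) = 40² / (0.078 × 12823) = 1600 / 1000.2 ≈ 1.60.

f/1.60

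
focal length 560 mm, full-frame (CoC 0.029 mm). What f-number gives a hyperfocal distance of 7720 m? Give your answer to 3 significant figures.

f/1.40

Rearrange H = f²/(N·c) + f for N: N = f² / ((H − f)·c).
N = 560² / ((7720000 − 560) × 0.029) = 313600 / 223864 ≈ 1.40.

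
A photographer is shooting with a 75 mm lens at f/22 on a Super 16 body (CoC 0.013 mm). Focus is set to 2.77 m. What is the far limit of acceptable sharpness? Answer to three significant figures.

3.21 m

Hyperfocal distance H = f²/(N·c) + f = 75²/(22 × 0.013) + 75 = 5625/0.286 + 75 ≈ 19742.8 mm ≈ 19.74 m.
Far limit Df = s·(H − f)/(H − s) = 2770 × (19742.8 − 75) / (19742.8 − 2770) = 2770 × 19667.8 / 16972.8 ≈ 3209.8 mm ≈ 3.21 m.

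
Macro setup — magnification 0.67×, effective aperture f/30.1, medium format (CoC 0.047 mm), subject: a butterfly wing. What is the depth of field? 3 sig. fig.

6.30 mm

At magnification m, DoF ≈ 2·N_eff·c/m² = 2 × 30.1 × 0.047 / 0.67² = 2.829 / 0.4489 ≈ 6.3 mm.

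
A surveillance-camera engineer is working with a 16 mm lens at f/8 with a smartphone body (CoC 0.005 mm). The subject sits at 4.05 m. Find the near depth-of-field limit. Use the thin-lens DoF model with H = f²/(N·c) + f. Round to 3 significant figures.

Hyperfocal distance H = f²/(N·c) + f = 16²/(8 × 0.005) + 16 = 256/0.04 + 16 ≈ 6416.0 mm ≈ 6.416 m.
Near limit Dn = s·(H − f)/(H + s − 2f) = 4050 × (6416.0 − 16) / (6416.0 + 4050 − 2 × 16) = 4050 × 6400.0 / 10434.0 ≈ 2484.2 mm ≈ 2.48 m.

2.48 m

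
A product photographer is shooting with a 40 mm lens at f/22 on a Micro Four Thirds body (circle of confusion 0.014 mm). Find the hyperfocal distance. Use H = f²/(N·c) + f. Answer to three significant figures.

Hyperfocal distance H = f²/(N·c) + f = 40²/(22 × 0.014) + 40 = 1600/0.308 + 40 ≈ 5234.8 mm ≈ 5.23 m.

5.23 m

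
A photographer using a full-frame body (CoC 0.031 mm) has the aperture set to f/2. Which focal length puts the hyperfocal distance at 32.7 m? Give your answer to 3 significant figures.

45.0 mm

From H = f²/(N·c) + f, with f ≪ H: f ≈ √(H·N·c) = √(32700 × 2 × 0.031) = √2027.4 ≈ 45.03 mm.
The +f correction barely moves this — solving exactly, f² + N·c·f − N·c·H = 0 ⇒ f = (−N·c + √((N·c)² + 4·N·c·H))/2 = (−0.062 + √8109.6)/2 ≈ 44.996 mm, so f ≈ 45.0 mm.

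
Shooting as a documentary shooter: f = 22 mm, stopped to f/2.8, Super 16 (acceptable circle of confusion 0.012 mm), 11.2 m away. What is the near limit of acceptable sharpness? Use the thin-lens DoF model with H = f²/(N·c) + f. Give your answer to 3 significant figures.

Hyperfocal distance H = f²/(N·c) + f = 22²/(2.8 × 0.012) + 22 = 484/0.0336 + 22 ≈ 14426.8 mm ≈ 14.43 m.
Near limit Dn = s·(H − f)/(H + s − 2f) = 11200 × (14426.8 − 22) / (14426.8 + 11200 − 2 × 22) = 11200 × 14404.8 / 25582.8 ≈ 6306.3 mm ≈ 6.31 m.

6.31 m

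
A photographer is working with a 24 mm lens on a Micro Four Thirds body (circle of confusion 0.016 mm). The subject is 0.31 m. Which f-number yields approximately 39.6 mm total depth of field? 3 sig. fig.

f/8.01

Write h = H − f = f²/(N·c). The thin-lens limits are Dn = s·h/(h + (s−f)) and Df = s·h/(h − (s−f)), so DoF = Df − Dn = 2·s·(s−f)·h / (h² − (s−f)²).
That is a quadratic in h: DoF·h² − 2·s·(s−f)·h − DoF·(s−f)² = 0 ⇒ h = (s−f)·(s + √(s² + DoF²)) / DoF = 286 × (310 + √(310² + 39.6²)) / 39.6 = 286 × (310 + 312.519) / 39.6 ≈ 4496.0 mm.
Then N = f²/(c·h) = 24² / (0.016 × 4496.0) = 576 / 71.936 ≈ 8.01.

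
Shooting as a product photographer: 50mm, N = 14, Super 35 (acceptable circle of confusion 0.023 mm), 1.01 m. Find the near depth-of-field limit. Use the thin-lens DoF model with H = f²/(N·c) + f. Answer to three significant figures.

0.899 m

Hyperfocal distance H = f²/(N·c) + f = 50²/(14 × 0.023) + 50 = 2500/0.322 + 50 ≈ 7814.0 mm ≈ 7.814 m.
Near limit Dn = s·(H − f)/(H + s − 2f) = 1010 × (7814.0 − 50) / (7814.0 + 1010 − 2 × 50) = 1010 × 7764.0 / 8724.0 ≈ 898.86 mm ≈ 0.899 m.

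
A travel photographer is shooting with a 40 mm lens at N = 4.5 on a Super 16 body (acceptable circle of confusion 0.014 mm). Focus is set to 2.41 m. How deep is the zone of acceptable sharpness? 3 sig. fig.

454 mm

Hyperfocal distance H = f²/(N·c) + f = 40²/(4.5 × 0.014) + 40 = 1600/0.063 + 40 ≈ 25436.8 mm ≈ 25.44 m.
Near limit Dn = s·(H − f)/(H + s − 2f) = 2410 × (25436.8 − 40) / (25436.8 + 2410 − 2 × 40) = 2410 × 25396.8 / 27766.8 ≈ 2204.30 mm.
Far limit Df = s·(H − f)/(H − s) = 2410 × (25436.8 − 40) / (25436.8 − 2410) = 2410 × 25396.8 / 23026.8 ≈ 2658.05 mm.
Depth of field = Df − Dn = 2658.05 − 2204.30 ≈ 453.75 mm.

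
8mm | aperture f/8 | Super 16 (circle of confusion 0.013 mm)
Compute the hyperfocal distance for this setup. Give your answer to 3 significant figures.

Hyperfocal distance H = f²/(N·c) + f = 8²/(8 × 0.013) + 8 = 64/0.104 + 8 ≈ 623.4 mm ≈ 0.623 m.

0.623 m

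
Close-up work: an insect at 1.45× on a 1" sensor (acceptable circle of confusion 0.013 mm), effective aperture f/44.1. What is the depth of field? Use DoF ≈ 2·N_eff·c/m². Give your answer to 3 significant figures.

0.545 mm

At magnification m, DoF ≈ 2·N_eff·c/m² = 2 × 44.1 × 0.013 / 1.45² = 1.147 / 2.103 ≈ 0.545 mm.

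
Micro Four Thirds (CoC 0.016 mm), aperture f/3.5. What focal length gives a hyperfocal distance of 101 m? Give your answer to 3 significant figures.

75.2 mm

From H = f²/(N·c) + f, with f ≪ H: f ≈ √(H·N·c) = √(101000 × 3.5 × 0.016) = √5656.0 ≈ 75.21 mm.
The +f correction barely moves this — solving exactly, f² + N·c·f − N·c·H = 0 ⇒ f = (−N·c + √((N·c)² + 4·N·c·H))/2 = (−0.056 + √22624)/2 ≈ 75.178 mm, so f ≈ 75.2 mm.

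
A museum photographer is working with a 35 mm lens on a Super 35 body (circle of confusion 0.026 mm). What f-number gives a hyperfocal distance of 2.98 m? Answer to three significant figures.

f/16

Rearrange H = f²/(N·c) + f for N: N = f² / ((H − f)·c).
N = 35² / ((2980 − 35) × 0.026) = 1225 / 76.57 ≈ 16.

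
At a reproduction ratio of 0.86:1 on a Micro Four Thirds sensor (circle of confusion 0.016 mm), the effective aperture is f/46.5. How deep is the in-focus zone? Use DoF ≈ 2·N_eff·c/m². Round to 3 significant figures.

At magnification m, DoF ≈ 2·N_eff·c/m² = 2 × 46.5 × 0.016 / 0.86² = 1.488 / 0.7396 ≈ 2.01 mm.

2.01 mm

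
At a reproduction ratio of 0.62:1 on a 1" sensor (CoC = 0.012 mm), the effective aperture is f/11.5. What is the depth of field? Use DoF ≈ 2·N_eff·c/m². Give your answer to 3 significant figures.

0.718 mm

At magnification m, DoF ≈ 2·N_eff·c/m² = 2 × 11.5 × 0.012 / 0.62² = 0.276 / 0.3844 ≈ 0.718 mm.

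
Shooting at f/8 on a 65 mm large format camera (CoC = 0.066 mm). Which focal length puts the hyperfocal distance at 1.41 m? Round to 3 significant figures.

27.0 mm

From H = f²/(N·c) + f, with f ≪ H: f ≈ √(H·N·c) = √(1410 × 8 × 0.066) = √744.48 ≈ 27.29 mm.
Exact: f² + N·c·f − N·c·H = 0 ⇒ f = (−N·c + √((N·c)² + 4·N·c·H))/2 = (−0.528 + √2978.2)/2 ≈ 27.022 mm ≈ 27.0 mm.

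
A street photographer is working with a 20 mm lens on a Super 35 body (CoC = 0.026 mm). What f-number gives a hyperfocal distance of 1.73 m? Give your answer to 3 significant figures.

Rearrange H = f²/(N·c) + f for N: N = f² / ((H − f)·c).
N = 20² / ((1730 − 20) × 0.026) = 400 / 44.46 ≈ 9.

f/9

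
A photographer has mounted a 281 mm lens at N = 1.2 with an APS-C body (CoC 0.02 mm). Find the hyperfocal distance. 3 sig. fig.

3290 m

Hyperfocal distance H = f²/(N·c) + f = 281²/(1.2 × 0.02) + 281 = 78961/0.024 + 281 ≈ 3290322.7 mm ≈ 3290 m.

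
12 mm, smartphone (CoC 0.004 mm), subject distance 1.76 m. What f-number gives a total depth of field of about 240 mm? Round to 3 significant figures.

f/1.40

Write h = H − f = f²/(N·c). The thin-lens limits are Dn = s·h/(h + (s−f)) and Df = s·h/(h − (s−f)), so DoF = Df − Dn = 2·s·(s−f)·h / (h² − (s−f)²).
That is a quadratic in h: DoF·h² − 2·s·(s−f)·h − DoF·(s−f)² = 0 ⇒ h = (s−f)·(s + √(s² + DoF²)) / DoF = 1748 × (1760 + √(1760² + 240²)) / 240 = 1748 × (1760 + 1776.29) / 240 ≈ 25756 mm.
Then N = f²/(c·h) = 12² / (0.004 × 25756) = 144 / 103.02 ≈ 1.40.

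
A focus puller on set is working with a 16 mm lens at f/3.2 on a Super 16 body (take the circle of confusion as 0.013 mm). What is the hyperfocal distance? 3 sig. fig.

6.17 m

Hyperfocal distance H = f²/(N·c) + f = 16²/(3.2 × 0.013) + 16 = 256/0.0416 + 16 ≈ 6169.8 mm ≈ 6.17 m.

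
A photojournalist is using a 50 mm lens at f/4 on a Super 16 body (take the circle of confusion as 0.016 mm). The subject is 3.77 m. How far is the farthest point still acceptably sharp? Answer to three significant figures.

4.17 m

Hyperfocal distance H = f²/(N·c) + f = 50²/(4 × 0.016) + 50 = 2500/0.064 + 50 ≈ 39112.5 mm ≈ 39.11 m.
Far limit Df = s·(H − f)/(H − s) = 3770 × (39112.5 − 50) / (39112.5 − 3770) = 3770 × 39062.5 / 35342.5 ≈ 4166.8 mm ≈ 4.17 m.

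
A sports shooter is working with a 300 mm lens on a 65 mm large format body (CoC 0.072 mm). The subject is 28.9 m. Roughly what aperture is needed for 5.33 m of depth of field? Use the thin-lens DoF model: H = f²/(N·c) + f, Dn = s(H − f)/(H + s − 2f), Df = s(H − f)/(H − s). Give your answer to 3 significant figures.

f/4

Write h = H − f = f²/(N·c). The thin-lens limits are Dn = s·h/(h + (s−f)) and Df = s·h/(h − (s−f)), so DoF = Df − Dn = 2·s·(s−f)·h / (h² − (s−f)²).
That is a quadratic in h: DoF·h² − 2·s·(s−f)·h − DoF·(s−f)² = 0 ⇒ h = (s−f)·(s + √(s² + DoF²)) / DoF = 28600 × (28900 + √(28900² + 5330²)) / 5330 = 28600 × (28900 + 29387.4) / 5330 ≈ 312762 mm.
Then N = f²/(c·h) = 300² / (0.072 × 312762) = 90000 / 22519 ≈ 4.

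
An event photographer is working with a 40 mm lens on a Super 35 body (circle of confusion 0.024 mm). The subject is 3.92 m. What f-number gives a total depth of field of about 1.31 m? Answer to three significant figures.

f/2.80

Write h = H − f = f²/(N·c). The thin-lens limits are Dn = s·h/(h + (s−f)) and Df = s·h/(h − (s−f)), so DoF = Df − Dn = 2·s·(s−f)·h / (h² − (s−f)²).
That is a quadratic in h: DoF·h² − 2·s·(s−f)·h − DoF·(s−f)² = 0 ⇒ h = (s−f)·(s + √(s² + DoF²)) / DoF = 3880 × (3920 + √(3920² + 1310²)) / 1310 = 3880 × (3920 + 4133.10) / 1310 ≈ 23852 mm.
Then N = f²/(c·h) = 40² / (0.024 × 23852) = 1600 / 572.45 ≈ 2.80.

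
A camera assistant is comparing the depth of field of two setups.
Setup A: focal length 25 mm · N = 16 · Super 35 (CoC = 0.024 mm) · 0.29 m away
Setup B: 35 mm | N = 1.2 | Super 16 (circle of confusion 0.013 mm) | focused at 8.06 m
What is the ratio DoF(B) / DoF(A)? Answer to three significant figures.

Setup A: H = 25²/(16×0.024) + 25 ≈ 1652.6 mm; DoF = Df − Dn = 346.399 − 249.395 ≈ 97.004 mm.
Setup B: H = 35²/(1.2×0.013) + 35 ≈ 78560.6 mm; DoF = Df − Dn = 8977.5 − 7312.7 ≈ 1664.8 mm.
Ratio = 1664.8 / 97.004 ≈ 17.2.

17.2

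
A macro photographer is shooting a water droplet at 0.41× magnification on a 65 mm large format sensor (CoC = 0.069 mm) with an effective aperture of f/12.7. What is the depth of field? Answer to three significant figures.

At magnification m, DoF ≈ 2·N_eff·c/m² = 2 × 12.7 × 0.069 / 0.41² = 1.753 / 0.1681 ≈ 10.4 mm.

10.4 mm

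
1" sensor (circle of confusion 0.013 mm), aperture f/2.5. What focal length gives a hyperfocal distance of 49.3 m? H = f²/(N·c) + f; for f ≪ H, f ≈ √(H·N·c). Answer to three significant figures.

From H = f²/(N·c) + f, with f ≪ H: f ≈ √(H·N·c) = √(49300 × 2.5 × 0.013) = √1602.2 ≈ 40.03 mm.
The +f correction barely moves this — solving exactly, f² + N·c·f − N·c·H = 0 ⇒ f = (−N·c + √((N·c)² + 4·N·c·H))/2 = (−0.0325 + √6409.0)/2 ≈ 40.012 mm, so f ≈ 40.0 mm.

40.0 mm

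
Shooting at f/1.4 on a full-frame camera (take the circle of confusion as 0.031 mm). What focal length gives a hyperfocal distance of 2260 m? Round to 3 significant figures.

313 mm

From H = f²/(N·c) + f, with f ≪ H: f ≈ √(H·N·c) = √(2260000 × 1.4 × 0.031) = √98084 ≈ 313.2 mm.
The +f correction barely moves this — solving exactly, f² + N·c·f − N·c·H = 0 ⇒ f = (−N·c + √((N·c)² + 4·N·c·H))/2 = (−0.0434 + √392336)/2 ≈ 313.16 mm, so f ≈ 313 mm.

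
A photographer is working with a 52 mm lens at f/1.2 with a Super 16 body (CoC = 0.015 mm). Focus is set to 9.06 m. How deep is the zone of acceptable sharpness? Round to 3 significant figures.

Hyperfocal distance H = f²/(N·c) + f = 52²/(1.2 × 0.015) + 52 = 2704/0.018 + 52 ≈ 150274.2 mm ≈ 150.3 m.
Near limit Dn = s·(H − f)/(H + s − 2f) = 9060 × (150274.2 − 52) / (150274.2 + 9060 − 2 × 52) = 9060 × 150222.2 / 159230.2 ≈ 8547.5 mm.
Far limit Df = s·(H − f)/(H − s) = 9060 × (150274.2 − 52) / (150274.2 − 9060) = 9060 × 150222.2 / 141214.2 ≈ 9637.9 mm.
Depth of field = Df − Dn = 9637.9 − 8547.5 ≈ 1090.4 mm ≈ 1.09 m.

1.09 m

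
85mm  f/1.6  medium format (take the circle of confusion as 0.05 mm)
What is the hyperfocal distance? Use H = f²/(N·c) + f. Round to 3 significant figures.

Hyperfocal distance H = f²/(N·c) + f = 85²/(1.6 × 0.05) + 85 = 7225/0.08 + 85 ≈ 90397.5 mm ≈ 90.4 m.

90.4 m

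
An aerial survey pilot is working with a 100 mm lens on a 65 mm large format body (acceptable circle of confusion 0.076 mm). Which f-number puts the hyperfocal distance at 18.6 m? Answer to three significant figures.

Rearrange H = f²/(N·c) + f for N: N = f² / ((H − f)·c).
N = 100² / ((18600 − 100) × 0.076) = 10000 / 1406 ≈ 7.11.

f/7.11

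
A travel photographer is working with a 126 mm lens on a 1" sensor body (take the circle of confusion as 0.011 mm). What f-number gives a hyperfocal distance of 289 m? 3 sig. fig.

Rearrange H = f²/(N·c) + f for N: N = f² / ((H − f)·c).
N = 126² / ((289000 − 126) × 0.011) = 15876 / 3178 ≈ 5.

f/5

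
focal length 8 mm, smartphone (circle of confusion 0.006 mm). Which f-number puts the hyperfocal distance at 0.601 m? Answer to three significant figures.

Rearrange H = f²/(N·c) + f for N: N = f² / ((H − f)·c).
N = 8² / ((601 − 8) × 0.006) = 64 / 3.558 ≈ 18.

f/18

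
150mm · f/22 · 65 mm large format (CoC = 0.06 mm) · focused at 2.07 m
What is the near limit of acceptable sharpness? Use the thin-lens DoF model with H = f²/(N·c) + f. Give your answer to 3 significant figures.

1.86 m

Hyperfocal distance H = f²/(N·c) + f = 150²/(22 × 0.06) + 150 = 22500/1.32 + 150 ≈ 17195.5 mm ≈ 17.20 m.
Near limit Dn = s·(H − f)/(H + s − 2f) = 2070 × (17195.5 − 150) / (17195.5 + 2070 − 2 × 150) = 2070 × 17045.5 / 18965.5 ≈ 1860.4 mm ≈ 1.86 m.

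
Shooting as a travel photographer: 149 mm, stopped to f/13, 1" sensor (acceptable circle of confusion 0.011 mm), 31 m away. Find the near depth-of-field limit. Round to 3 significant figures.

25.9 m

Hyperfocal distance H = f²/(N·c) + f = 149²/(13 × 0.011) + 149 = 22201/0.143 + 149 ≈ 155400.7 mm ≈ 155.4 m.
Near limit Dn = s·(H − f)/(H + s − 2f) = 31000 × (155400.7 − 149) / (155400.7 + 31000 − 2 × 149) = 31000 × 155251.7 / 186102.7 ≈ 25861 mm ≈ 25.9 m.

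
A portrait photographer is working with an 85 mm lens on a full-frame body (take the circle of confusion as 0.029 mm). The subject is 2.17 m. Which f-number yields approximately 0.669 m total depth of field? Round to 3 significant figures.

Write h = H − f = f²/(N·c). The thin-lens limits are Dn = s·h/(h + (s−f)) and Df = s·h/(h − (s−f)), so DoF = Df − Dn = 2·s·(s−f)·h / (h² − (s−f)²).
That is a quadratic in h: DoF·h² − 2·s·(s−f)·h − DoF·(s−f)² = 0 ⇒ h = (s−f)·(s + √(s² + DoF²)) / DoF = 2085 × (2170 + √(2170² + 669²)) / 669 = 2085 × (2170 + 2270.78) / 669 ≈ 13840 mm.
Then N = f²/(c·h) = 85² / (0.029 × 13840) = 7225 / 401.36 ≈ 18.

f/18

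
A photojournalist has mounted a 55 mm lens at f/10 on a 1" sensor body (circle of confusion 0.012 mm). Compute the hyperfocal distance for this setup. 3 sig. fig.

Hyperfocal distance H = f²/(N·c) + f = 55²/(10 × 0.012) + 55 = 3025/0.12 + 55 ≈ 25263.3 mm ≈ 25.3 m.

25.3 m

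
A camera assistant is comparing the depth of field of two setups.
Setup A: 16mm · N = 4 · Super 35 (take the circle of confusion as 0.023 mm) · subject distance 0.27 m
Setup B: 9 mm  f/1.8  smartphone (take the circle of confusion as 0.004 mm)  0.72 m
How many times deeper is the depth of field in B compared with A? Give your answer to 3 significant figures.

Setup A: H = 16²/(4×0.023) + 16 ≈ 2798.6 mm; DoF = Df − Dn = 297.122 − 247.416 ≈ 49.706 mm.
Setup B: H = 9²/(1.8×0.004) + 9 ≈ 11259.0 mm; DoF = Df − Dn = 768.574 − 677.201 ≈ 91.373 mm.
Ratio = 91.373 / 49.706 ≈ 1.84.

1.84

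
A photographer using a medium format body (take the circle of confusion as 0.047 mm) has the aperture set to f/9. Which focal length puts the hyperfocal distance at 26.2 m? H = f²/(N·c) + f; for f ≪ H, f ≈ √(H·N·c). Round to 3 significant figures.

From H = f²/(N·c) + f, with f ≪ H: f ≈ √(H·N·c) = √(26200 × 9 × 0.047) = √11083 ≈ 105.3 mm.
The +f correction barely moves this — solving exactly, f² + N·c·f − N·c·H = 0 ⇒ f = (−N·c + √((N·c)² + 4·N·c·H))/2 = (−0.423 + √44331)/2 ≈ 105.06 mm, so f ≈ 105 mm.

105 mm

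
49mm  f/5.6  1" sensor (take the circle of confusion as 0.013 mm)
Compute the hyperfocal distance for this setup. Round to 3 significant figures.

33.0 m

Hyperfocal distance H = f²/(N·c) + f = 49²/(5.6 × 0.013) + 49 = 2401/0.0728 + 49 ≈ 33029.8 mm ≈ 33.0 m.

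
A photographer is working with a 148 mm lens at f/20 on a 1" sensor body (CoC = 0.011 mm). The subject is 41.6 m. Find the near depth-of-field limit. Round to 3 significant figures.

Hyperfocal distance H = f²/(N·c) + f = 148²/(20 × 0.011) + 148 = 21904/0.22 + 148 ≈ 99711.6 mm ≈ 99.71 m.
Near limit Dn = s·(H − f)/(H + s − 2f) = 41600 × (99711.6 − 148) / (99711.6 + 41600 − 2 × 148) = 41600 × 99563.6 / 141015.6 ≈ 29372 mm ≈ 29.4 m.

29.4 m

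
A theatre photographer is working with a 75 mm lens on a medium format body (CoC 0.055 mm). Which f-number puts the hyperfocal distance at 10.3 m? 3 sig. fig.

Rearrange H = f²/(N·c) + f for N: N = f² / ((H − f)·c).
N = 75² / ((10300 − 75) × 0.055) = 5625 / 562.4 ≈ 10.

f/10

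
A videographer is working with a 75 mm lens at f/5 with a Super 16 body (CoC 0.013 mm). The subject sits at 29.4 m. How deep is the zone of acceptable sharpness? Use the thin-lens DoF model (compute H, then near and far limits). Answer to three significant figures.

22.5 m

Hyperfocal distance H = f²/(N·c) + f = 75²/(5 × 0.013) + 75 = 5625/0.065 + 75 ≈ 86613.5 mm ≈ 86.61 m.
Near limit Dn = s·(H − f)/(H + s − 2f) = 29400 × (86613.5 − 75) / (86613.5 + 29400 − 2 × 75) = 29400 × 86538.5 / 115863.5 ≈ 21959 mm.
Far limit Df = s·(H − f)/(H − s) = 29400 × (86613.5 − 75) / (86613.5 − 29400) = 29400 × 86538.5 / 57213.5 ≈ 44469 mm.
Depth of field = Df − Dn = 44469 − 21959 ≈ 22510 mm ≈ 22.5 m.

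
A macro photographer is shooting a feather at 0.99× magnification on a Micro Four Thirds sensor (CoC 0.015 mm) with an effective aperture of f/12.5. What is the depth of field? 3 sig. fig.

0.383 mm

At magnification m, DoF ≈ 2·N_eff·c/m² = 2 × 12.5 × 0.015 / 0.99² = 0.375 / 0.9801 ≈ 0.383 mm.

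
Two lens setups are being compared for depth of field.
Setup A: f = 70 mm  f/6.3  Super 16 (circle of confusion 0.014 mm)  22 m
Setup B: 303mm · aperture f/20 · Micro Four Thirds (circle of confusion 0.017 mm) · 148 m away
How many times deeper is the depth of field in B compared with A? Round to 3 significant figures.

11.2

Setup A: H = 70²/(6.3×0.014) + 70 ≈ 55625.6 mm; DoF = Df − Dn = 36348 − 15774 ≈ 20574 mm.
Setup B: H = 303²/(20×0.017) + 303 ≈ 270329.5 mm; DoF = Df − Dn = 326691 − 95671 ≈ 231020 mm.
Ratio = 231020 / 20574 ≈ 11.2.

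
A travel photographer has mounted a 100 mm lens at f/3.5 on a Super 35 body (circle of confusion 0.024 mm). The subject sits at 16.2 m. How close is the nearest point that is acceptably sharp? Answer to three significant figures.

Hyperfocal distance H = f²/(N·c) + f = 100²/(3.5 × 0.024) + 100 = 10000/0.084 + 100 ≈ 119147.6 mm ≈ 119.1 m.
Near limit Dn = s·(H − f)/(H + s − 2f) = 16200 × (119147.6 − 100) / (119147.6 + 16200 − 2 × 100) = 16200 × 119047.6 / 135147.6 ≈ 14270 mm ≈ 14.3 m.

14.3 m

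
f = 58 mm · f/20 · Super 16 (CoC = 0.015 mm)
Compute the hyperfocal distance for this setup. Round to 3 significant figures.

11.3 m

Hyperfocal distance H = f²/(N·c) + f = 58²/(20 × 0.015) + 58 = 3364/0.3 + 58 ≈ 11271.3 mm ≈ 11.3 m.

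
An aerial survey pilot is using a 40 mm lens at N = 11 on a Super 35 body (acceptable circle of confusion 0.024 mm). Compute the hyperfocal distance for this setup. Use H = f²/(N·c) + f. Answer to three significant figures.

6.10 m

Hyperfocal distance H = f²/(N·c) + f = 40²/(11 × 0.024) + 40 = 1600/0.264 + 40 ≈ 6100.6 mm ≈ 6.10 m.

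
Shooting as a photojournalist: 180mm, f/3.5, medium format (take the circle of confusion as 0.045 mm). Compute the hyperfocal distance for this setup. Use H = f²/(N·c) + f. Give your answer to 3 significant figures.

206 m

Hyperfocal distance H = f²/(N·c) + f = 180²/(3.5 × 0.045) + 180 = 32400/0.1575 + 180 ≈ 205894.3 mm ≈ 206 m.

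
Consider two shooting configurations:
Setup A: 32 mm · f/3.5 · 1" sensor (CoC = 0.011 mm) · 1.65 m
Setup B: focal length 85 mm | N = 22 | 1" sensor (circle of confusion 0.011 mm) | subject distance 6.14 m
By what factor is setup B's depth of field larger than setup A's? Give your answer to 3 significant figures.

Setup A: H = 32²/(3.5×0.011) + 32 ≈ 26629.4 mm; DoF = Df − Dn = 1756.88 − 1555.38 ≈ 201.50 mm.
Setup B: H = 85²/(22×0.011) + 85 ≈ 29940.4 mm; DoF = Df − Dn = 7702.1 − 5104.7 ≈ 2597.4 mm.
Ratio = 2597.4 / 201.50 ≈ 12.9.

12.9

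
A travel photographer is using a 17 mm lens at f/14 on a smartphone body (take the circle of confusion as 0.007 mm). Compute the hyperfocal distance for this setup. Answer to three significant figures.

2.97 m

Hyperfocal distance H = f²/(N·c) + f = 17²/(14 × 0.007) + 17 = 289/0.098 + 17 ≈ 2966.0 mm ≈ 2.97 m.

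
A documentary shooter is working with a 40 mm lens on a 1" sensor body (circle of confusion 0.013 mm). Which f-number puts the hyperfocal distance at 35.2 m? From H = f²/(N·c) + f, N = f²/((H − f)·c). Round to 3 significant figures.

f/3.50

Rearrange H = f²/(N·c) + f for N: N = f² / ((H − f)·c).
N = 40² / ((35200 − 40) × 0.013) = 1600 / 457.1 ≈ 3.50.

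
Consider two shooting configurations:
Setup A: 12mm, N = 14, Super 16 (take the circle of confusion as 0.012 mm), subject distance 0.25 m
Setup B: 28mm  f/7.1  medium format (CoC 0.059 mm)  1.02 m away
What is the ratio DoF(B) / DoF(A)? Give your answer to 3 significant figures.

Setup A: H = 12²/(14×0.012) + 12 ≈ 869.1 mm; DoF = Df − Dn = 346.10 − 195.67 ≈ 150.43 mm.
Setup B: H = 28²/(7.1×0.059) + 28 ≈ 1899.6 mm; DoF = Df − Dn = 2170.4 − 666.7 ≈ 1503.7 mm.
Ratio = 1503.7 / 150.43 ≈ 10.0.

10.0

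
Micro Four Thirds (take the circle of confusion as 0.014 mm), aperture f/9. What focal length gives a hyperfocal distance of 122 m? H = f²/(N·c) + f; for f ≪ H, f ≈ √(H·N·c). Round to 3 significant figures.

From H = f²/(N·c) + f, with f ≪ H: f ≈ √(H·N·c) = √(122000 × 9 × 0.014) = √15372 ≈ 124.0 mm.
The +f correction barely moves this — solving exactly, f² + N·c·f − N·c·H = 0 ⇒ f = (−N·c + √((N·c)² + 4·N·c·H))/2 = (−0.126 + √61488)/2 ≈ 123.92 mm, so f ≈ 124 mm.

124 mm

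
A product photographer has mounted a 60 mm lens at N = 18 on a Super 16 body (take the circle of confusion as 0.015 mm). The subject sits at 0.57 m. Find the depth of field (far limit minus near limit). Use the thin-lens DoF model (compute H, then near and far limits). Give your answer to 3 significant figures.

43.7 mm

Hyperfocal distance H = f²/(N·c) + f = 60²/(18 × 0.015) + 60 = 3600/0.27 + 60 ≈ 13393.3 mm ≈ 13.39 m.
Near limit Dn = s·(H − f)/(H + s − 2f) = 570 × (13393.3 − 60) / (13393.3 + 570 − 2 × 60) = 570 × 13333.3 / 13843.3 ≈ 549.001 mm.
Far limit Df = s·(H − f)/(H − s) = 570 × (13393.3 − 60) / (13393.3 − 570) = 570 × 13333.3 / 12823.3 ≈ 592.670 mm.
Depth of field = Df − Dn = 592.670 − 549.001 ≈ 43.669 mm.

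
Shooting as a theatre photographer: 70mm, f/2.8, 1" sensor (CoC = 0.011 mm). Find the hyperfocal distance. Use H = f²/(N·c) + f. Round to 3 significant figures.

159 m

Hyperfocal distance H = f²/(N·c) + f = 70²/(2.8 × 0.011) + 70 = 4900/0.0308 + 70 ≈ 159160.9 mm ≈ 159 m.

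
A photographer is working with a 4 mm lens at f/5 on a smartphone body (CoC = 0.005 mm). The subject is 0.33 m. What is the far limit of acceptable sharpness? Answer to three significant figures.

Hyperfocal distance H = f²/(N·c) + f = 4²/(5 × 0.005) + 4 = 16/0.025 + 4 ≈ 644.0 mm ≈ 0.644 m.
Far limit Df = s·(H − f)/(H − s) = 330 × (644.0 − 4) / (644.0 − 330) = 330 × 640.0 / 314.0 ≈ 672.61 mm ≈ 0.673 m.

0.673 m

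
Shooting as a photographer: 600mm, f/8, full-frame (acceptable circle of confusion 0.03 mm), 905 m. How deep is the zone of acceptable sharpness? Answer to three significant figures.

Hyperfocal distance H = f²/(N·c) + f = 600²/(8 × 0.03) + 600 = 360000/0.24 + 600 ≈ 1500600.0 mm ≈ 1501 m.
Near limit Dn = s·(H − f)/(H + s − 2f) = 905000 × (1500600.0 − 600) / (1500600.0 + 905000 − 2 × 600) = 905000 × 1500000.0 / 2404400.0 ≈ 564590 mm.
Far limit Df = s·(H − f)/(H − s) = 905000 × (1500600.0 − 600) / (1500600.0 − 905000) = 905000 × 1500000.0 / 595600.0 ≈ 2279214 mm.
Depth of field = Df − Dn = 2279214 − 564590 ≈ 1714624 mm ≈ 1710 m.

1710 m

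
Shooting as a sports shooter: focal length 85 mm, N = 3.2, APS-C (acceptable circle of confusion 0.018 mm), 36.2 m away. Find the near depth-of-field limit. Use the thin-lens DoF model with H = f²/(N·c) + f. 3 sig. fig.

Hyperfocal distance H = f²/(N·c) + f = 85²/(3.2 × 0.018) + 85 = 7225/0.0576 + 85 ≈ 125519.0 mm ≈ 125.5 m.
Near limit Dn = s·(H − f)/(H + s − 2f) = 36200 × (125519.0 − 85) / (125519.0 + 36200 − 2 × 85) = 36200 × 125434.0 / 161549.0 ≈ 28107 mm ≈ 28.1 m.

28.1 m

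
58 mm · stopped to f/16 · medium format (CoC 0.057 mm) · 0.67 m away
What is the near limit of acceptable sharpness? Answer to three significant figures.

Hyperfocal distance H = f²/(N·c) + f = 58²/(16 × 0.057) + 58 = 3364/0.912 + 58 ≈ 3746.6 mm ≈ 3.747 m.
Near limit Dn = s·(H − f)/(H + s − 2f) = 670 × (3746.6 − 58) / (3746.6 + 670 − 2 × 58) = 670 × 3688.6 / 4300.6 ≈ 574.66 mm ≈ 0.575 m.

0.575 m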